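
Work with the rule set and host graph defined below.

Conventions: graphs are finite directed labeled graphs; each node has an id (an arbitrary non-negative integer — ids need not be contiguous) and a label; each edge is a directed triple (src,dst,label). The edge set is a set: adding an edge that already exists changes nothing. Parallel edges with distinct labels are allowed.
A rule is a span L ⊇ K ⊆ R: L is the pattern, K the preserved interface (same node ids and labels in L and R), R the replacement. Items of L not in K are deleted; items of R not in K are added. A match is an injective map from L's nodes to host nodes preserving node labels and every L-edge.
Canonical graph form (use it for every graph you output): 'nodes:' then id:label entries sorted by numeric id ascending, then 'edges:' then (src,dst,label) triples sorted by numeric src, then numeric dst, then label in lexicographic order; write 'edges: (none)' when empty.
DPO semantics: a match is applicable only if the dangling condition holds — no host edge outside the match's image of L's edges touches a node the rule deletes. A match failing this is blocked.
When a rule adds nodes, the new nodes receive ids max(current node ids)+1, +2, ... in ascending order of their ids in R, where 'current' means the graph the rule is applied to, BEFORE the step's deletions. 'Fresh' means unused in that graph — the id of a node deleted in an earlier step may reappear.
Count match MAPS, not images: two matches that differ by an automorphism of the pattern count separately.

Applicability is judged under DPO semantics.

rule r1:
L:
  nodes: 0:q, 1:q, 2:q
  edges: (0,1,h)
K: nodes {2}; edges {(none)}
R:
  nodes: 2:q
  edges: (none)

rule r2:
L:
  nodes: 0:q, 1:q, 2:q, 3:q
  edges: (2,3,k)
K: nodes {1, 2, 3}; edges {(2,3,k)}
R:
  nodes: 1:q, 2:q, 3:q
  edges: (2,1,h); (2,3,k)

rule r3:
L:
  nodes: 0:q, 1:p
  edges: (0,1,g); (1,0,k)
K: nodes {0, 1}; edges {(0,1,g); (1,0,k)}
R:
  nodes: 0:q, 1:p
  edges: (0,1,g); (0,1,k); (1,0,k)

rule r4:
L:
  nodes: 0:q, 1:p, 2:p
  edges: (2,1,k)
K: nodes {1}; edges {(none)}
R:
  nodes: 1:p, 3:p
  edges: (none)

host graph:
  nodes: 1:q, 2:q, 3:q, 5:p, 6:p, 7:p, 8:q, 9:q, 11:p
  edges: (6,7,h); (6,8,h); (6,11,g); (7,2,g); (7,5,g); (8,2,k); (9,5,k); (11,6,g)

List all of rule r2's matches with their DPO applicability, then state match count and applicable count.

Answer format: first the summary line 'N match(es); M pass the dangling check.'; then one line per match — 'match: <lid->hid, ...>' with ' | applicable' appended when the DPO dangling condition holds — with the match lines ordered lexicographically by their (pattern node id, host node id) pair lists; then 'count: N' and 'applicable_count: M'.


6 match(es); 4 pass the dangling check.
match: 0->1, 1->3, 2->8, 3->2 | applicable
match: 0->1, 1->9, 2->8, 3->2 | applicable
match: 0->3, 1->1, 2->8, 3->2 | applicable
match: 0->3, 1->9, 2->8, 3->2 | applicable
match: 0->9, 1->1, 2->8, 3->2
match: 0->9, 1->3, 2->8, 3->2
count: 6
applicable_count: 4


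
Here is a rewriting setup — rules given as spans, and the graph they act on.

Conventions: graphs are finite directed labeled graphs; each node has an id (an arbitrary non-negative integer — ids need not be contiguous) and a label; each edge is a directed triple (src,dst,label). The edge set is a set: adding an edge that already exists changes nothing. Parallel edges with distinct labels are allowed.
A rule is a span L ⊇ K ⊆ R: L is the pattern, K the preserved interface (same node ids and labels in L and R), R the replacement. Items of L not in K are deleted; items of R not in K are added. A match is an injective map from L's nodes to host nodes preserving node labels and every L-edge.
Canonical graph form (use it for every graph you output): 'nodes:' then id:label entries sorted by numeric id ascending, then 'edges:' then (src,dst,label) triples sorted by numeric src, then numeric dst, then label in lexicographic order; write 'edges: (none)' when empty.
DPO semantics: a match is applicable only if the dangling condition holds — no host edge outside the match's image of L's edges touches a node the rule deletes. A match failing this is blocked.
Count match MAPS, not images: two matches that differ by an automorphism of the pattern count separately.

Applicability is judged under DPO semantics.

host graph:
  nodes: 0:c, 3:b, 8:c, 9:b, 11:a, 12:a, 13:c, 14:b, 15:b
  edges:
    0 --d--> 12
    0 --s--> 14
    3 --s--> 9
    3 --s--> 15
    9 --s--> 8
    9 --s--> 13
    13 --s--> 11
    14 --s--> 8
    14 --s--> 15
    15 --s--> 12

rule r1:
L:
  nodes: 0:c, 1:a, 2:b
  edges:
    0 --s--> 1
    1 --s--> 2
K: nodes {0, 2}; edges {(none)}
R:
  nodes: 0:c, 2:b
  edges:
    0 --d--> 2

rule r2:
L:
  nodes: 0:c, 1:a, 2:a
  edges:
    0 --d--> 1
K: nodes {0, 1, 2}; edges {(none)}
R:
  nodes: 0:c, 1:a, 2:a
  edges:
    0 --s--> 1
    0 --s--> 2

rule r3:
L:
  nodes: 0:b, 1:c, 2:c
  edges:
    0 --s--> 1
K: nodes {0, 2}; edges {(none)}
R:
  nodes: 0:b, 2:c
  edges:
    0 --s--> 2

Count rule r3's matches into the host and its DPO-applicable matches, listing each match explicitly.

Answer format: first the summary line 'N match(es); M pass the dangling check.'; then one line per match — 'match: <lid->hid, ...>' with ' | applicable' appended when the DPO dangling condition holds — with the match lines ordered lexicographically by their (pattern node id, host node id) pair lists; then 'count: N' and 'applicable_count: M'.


6 match(es); 0 pass the dangling check.
match: 0->9, 1->8, 2->0
match: 0->9, 1->8, 2->13
match: 0->9, 1->13, 2->0
match: 0->9, 1->13, 2->8
match: 0->14, 1->8, 2->0
match: 0->14, 1->8, 2->13
count: 6
applicable_count: 0


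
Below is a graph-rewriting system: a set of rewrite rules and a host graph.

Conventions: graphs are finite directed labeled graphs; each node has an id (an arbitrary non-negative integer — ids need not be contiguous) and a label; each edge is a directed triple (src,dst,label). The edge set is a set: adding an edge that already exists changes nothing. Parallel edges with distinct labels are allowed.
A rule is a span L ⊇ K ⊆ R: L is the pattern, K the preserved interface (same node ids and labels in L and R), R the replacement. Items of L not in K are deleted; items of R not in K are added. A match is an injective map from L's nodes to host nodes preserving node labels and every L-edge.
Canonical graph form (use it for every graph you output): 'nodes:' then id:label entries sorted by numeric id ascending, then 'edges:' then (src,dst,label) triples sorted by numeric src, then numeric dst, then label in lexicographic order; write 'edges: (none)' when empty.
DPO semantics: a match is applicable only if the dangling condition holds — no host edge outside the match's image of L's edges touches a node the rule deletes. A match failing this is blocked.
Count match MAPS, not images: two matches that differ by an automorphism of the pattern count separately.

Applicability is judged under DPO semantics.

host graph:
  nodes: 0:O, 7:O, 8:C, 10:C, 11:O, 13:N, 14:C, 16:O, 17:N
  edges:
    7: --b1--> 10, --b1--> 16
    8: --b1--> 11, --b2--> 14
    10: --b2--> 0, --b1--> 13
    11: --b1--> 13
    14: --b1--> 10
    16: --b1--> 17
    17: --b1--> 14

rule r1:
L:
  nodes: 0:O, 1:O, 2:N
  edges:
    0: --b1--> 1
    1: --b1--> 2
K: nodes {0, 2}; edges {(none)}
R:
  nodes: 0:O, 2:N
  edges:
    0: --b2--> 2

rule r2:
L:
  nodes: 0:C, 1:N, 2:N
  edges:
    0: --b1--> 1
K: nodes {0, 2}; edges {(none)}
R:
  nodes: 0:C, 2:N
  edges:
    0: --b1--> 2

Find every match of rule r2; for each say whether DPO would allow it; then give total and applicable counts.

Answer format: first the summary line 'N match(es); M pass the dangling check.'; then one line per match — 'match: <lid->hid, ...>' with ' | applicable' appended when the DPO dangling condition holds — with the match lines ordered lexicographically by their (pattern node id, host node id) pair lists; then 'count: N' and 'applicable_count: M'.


1 match(es); 0 pass the dangling check.
match: 0->10, 1->13, 2->17
count: 1
applicable_count: 0


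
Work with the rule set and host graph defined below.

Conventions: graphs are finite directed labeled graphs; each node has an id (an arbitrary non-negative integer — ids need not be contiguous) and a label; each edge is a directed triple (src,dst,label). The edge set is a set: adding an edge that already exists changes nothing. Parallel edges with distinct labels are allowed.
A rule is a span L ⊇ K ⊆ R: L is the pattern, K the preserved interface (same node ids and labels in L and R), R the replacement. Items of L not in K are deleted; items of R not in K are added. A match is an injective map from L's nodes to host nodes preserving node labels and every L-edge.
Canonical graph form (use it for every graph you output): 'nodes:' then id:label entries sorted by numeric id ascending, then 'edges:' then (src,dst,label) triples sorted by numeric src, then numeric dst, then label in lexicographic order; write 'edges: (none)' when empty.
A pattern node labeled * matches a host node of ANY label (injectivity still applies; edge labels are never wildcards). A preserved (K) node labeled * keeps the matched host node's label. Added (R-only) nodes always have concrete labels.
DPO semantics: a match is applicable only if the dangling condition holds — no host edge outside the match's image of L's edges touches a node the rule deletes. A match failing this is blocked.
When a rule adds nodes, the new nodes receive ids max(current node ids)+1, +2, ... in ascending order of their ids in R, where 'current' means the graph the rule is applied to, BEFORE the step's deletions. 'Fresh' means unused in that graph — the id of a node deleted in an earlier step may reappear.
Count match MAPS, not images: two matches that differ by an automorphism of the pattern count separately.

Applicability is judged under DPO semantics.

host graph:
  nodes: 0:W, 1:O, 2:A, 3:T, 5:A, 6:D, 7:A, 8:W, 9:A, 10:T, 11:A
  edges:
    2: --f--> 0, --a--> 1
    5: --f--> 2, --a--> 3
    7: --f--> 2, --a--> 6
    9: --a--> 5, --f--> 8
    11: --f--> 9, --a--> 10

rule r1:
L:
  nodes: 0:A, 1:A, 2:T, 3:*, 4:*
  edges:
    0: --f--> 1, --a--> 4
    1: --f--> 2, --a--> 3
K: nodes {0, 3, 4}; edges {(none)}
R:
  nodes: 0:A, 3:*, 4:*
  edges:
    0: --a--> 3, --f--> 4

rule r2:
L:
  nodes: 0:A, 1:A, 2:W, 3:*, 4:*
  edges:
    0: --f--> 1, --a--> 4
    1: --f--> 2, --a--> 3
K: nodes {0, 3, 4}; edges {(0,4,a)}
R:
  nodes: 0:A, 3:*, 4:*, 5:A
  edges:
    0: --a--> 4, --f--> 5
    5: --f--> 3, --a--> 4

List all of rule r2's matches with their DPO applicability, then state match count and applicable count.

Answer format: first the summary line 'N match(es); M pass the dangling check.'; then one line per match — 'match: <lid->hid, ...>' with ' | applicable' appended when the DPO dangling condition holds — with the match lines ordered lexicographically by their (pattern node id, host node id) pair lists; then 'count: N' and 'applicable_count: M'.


3 match(es); 1 pass the dangling check.
match: 0->5, 1->2, 2->0, 3->1, 4->3
match: 0->7, 1->2, 2->0, 3->1, 4->6
match: 0->11, 1->9, 2->8, 3->5, 4->10 | applicable
count: 3
applicable_count: 1


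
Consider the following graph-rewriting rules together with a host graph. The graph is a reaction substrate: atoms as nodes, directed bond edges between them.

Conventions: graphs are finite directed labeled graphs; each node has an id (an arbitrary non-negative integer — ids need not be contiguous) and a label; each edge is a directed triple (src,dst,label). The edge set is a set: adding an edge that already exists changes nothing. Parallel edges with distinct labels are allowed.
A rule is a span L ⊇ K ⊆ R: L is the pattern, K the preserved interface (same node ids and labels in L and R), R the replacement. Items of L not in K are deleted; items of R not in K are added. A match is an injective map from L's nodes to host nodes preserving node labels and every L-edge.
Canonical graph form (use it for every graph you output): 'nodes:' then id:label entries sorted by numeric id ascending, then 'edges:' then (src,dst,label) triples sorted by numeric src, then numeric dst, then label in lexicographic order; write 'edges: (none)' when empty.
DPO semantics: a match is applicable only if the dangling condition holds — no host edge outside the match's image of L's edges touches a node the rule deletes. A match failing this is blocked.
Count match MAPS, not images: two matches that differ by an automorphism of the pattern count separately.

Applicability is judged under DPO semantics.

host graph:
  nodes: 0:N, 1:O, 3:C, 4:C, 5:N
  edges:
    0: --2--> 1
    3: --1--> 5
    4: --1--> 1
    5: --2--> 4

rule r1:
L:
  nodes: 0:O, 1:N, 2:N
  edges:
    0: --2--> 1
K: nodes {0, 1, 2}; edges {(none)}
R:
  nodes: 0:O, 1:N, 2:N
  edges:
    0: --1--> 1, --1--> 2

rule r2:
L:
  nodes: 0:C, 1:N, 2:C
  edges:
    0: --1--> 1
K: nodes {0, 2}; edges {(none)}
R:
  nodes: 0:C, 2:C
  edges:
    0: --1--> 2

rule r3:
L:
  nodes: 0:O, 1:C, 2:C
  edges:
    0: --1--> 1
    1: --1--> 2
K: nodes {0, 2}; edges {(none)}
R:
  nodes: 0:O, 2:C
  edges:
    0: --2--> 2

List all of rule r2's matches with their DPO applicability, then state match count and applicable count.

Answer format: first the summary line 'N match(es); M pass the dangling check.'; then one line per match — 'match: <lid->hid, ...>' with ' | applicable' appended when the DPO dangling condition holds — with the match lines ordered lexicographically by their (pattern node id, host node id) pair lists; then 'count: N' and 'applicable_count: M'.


1 match(es); 0 pass the dangling check.
match: 0->3, 1->5, 2->4
count: 1
applicable_count: 0


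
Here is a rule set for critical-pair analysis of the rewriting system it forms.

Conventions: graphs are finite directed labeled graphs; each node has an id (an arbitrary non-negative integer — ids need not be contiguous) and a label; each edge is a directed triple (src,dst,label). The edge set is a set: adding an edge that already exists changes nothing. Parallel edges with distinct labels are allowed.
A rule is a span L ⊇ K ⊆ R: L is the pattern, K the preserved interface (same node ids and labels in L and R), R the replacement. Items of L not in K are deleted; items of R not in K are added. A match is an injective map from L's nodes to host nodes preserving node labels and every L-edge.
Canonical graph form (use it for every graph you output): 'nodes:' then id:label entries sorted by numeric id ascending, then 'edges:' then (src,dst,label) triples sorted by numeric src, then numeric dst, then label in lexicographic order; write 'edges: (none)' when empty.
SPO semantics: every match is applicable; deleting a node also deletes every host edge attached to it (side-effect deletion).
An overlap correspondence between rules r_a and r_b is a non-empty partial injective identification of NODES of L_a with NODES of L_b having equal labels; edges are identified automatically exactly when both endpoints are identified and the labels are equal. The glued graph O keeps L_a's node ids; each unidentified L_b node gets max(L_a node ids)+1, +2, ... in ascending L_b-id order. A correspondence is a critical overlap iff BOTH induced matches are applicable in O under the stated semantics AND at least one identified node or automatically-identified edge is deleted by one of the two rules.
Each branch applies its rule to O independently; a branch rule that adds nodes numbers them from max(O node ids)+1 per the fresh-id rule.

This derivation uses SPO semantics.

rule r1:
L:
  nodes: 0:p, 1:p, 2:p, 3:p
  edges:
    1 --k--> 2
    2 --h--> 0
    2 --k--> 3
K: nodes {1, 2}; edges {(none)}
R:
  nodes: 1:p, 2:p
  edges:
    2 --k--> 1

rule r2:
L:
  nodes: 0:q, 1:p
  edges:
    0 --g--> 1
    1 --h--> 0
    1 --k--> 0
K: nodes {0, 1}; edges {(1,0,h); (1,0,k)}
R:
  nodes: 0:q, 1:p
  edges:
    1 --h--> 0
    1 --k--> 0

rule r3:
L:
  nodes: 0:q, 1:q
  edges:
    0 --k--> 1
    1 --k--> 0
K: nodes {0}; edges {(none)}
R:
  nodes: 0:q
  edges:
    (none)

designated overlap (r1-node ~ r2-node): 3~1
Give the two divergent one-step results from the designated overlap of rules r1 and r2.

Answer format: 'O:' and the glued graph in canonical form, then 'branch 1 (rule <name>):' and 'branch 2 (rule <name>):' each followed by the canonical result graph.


O:
nodes: 0:p, 1:p, 2:p, 3:p, 4:q
edges: (1,2,k); (2,0,h); (2,3,k); (3,4,h); (3,4,k); (4,3,g)
branch 1 (rule r1):
nodes: 1:p, 2:p, 4:q
edges: (2,1,k)
branch 2 (rule r2):
nodes: 0:p, 1:p, 2:p, 3:p, 4:q
edges: (1,2,k); (2,0,h); (2,3,k); (3,4,h); (3,4,k)


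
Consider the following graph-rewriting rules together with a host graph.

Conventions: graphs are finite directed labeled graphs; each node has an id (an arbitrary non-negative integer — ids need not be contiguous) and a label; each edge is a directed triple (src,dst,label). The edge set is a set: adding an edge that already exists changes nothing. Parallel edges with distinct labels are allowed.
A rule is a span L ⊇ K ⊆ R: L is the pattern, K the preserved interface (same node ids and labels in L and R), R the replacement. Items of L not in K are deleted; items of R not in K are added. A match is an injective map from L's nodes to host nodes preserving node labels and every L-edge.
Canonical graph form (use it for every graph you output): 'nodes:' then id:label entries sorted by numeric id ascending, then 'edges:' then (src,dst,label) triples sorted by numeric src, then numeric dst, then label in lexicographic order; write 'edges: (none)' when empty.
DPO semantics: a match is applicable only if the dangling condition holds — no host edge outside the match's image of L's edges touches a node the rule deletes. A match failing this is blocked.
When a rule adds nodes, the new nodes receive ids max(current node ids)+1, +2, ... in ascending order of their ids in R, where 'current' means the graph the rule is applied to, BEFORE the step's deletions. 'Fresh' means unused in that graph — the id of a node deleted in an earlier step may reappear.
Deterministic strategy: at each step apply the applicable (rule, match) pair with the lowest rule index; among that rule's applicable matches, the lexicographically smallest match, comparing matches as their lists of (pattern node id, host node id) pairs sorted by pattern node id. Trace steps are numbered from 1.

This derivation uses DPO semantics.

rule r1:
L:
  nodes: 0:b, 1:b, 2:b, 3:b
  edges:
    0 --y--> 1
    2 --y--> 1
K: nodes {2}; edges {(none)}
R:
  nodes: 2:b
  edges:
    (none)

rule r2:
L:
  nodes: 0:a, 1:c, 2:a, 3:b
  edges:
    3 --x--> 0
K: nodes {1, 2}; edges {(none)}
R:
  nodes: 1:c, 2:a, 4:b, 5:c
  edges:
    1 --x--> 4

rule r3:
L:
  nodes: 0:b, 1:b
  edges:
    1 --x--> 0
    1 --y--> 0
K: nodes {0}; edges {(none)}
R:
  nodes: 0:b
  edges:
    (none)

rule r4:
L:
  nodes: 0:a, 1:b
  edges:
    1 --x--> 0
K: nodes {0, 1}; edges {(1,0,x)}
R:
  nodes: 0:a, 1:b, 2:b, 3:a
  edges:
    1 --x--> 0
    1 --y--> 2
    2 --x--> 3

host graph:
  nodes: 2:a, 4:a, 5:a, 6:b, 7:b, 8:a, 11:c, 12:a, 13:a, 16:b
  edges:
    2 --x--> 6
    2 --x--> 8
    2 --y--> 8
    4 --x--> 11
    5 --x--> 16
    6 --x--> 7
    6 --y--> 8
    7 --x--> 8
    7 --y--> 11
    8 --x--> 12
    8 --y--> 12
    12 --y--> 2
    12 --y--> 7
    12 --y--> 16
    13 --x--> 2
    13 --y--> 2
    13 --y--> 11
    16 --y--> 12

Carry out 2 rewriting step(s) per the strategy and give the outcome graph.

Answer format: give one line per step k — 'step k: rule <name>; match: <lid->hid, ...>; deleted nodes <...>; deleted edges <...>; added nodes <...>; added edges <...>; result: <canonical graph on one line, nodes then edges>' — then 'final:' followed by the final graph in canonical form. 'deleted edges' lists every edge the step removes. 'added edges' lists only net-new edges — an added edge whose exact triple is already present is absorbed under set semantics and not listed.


step 1: rule r4; match: 0->8, 1->7; deleted nodes (none); deleted edges (none); added nodes 17, 18; added edges (7,17,y); (17,18,x); result: nodes: 2:a, 4:a, 5:a, 6:b, 7:b, 8:a, 11:c, 12:a, 13:a, 16:b, 17:b, 18:a edges: (2,6,x); (2,8,x); (2,8,y); (4,11,x); (5,16,x); (6,7,x); (6,8,y); (7,8,x); (7,11,y); (7,17,y); (8,12,x); (8,12,y); (12,2,y); (12,7,y); (12,16,y); (13,2,x); (13,2,y); (13,11,y); (16,12,y); (17,18,x)
step 2: rule r4; match: 0->8, 1->7; deleted nodes (none); deleted edges (none); added nodes 19, 20; added edges (7,19,y); (19,20,x); result: nodes: 2:a, 4:a, 5:a, 6:b, 7:b, 8:a, 11:c, 12:a, 13:a, 16:b, 17:b, 18:a, 19:b, 20:a edges: (2,6,x); (2,8,x); (2,8,y); (4,11,x); (5,16,x); (6,7,x); (6,8,y); (7,8,x); (7,11,y); (7,17,y); (7,19,y); (8,12,x); (8,12,y); (12,2,y); (12,7,y); (12,16,y); (13,2,x); (13,2,y); (13,11,y); (16,12,y); (17,18,x); (19,20,x)
final:
nodes: 2:a, 4:a, 5:a, 6:b, 7:b, 8:a, 11:c, 12:a, 13:a, 16:b, 17:b, 18:a, 19:b, 20:a
edges: (2,6,x); (2,8,x); (2,8,y); (4,11,x); (5,16,x); (6,7,x); (6,8,y); (7,8,x); (7,11,y); (7,17,y); (7,19,y); (8,12,x); (8,12,y); (12,2,y); (12,7,y); (12,16,y); (13,2,x); (13,2,y); (13,11,y); (16,12,y); (17,18,x); (19,20,x)


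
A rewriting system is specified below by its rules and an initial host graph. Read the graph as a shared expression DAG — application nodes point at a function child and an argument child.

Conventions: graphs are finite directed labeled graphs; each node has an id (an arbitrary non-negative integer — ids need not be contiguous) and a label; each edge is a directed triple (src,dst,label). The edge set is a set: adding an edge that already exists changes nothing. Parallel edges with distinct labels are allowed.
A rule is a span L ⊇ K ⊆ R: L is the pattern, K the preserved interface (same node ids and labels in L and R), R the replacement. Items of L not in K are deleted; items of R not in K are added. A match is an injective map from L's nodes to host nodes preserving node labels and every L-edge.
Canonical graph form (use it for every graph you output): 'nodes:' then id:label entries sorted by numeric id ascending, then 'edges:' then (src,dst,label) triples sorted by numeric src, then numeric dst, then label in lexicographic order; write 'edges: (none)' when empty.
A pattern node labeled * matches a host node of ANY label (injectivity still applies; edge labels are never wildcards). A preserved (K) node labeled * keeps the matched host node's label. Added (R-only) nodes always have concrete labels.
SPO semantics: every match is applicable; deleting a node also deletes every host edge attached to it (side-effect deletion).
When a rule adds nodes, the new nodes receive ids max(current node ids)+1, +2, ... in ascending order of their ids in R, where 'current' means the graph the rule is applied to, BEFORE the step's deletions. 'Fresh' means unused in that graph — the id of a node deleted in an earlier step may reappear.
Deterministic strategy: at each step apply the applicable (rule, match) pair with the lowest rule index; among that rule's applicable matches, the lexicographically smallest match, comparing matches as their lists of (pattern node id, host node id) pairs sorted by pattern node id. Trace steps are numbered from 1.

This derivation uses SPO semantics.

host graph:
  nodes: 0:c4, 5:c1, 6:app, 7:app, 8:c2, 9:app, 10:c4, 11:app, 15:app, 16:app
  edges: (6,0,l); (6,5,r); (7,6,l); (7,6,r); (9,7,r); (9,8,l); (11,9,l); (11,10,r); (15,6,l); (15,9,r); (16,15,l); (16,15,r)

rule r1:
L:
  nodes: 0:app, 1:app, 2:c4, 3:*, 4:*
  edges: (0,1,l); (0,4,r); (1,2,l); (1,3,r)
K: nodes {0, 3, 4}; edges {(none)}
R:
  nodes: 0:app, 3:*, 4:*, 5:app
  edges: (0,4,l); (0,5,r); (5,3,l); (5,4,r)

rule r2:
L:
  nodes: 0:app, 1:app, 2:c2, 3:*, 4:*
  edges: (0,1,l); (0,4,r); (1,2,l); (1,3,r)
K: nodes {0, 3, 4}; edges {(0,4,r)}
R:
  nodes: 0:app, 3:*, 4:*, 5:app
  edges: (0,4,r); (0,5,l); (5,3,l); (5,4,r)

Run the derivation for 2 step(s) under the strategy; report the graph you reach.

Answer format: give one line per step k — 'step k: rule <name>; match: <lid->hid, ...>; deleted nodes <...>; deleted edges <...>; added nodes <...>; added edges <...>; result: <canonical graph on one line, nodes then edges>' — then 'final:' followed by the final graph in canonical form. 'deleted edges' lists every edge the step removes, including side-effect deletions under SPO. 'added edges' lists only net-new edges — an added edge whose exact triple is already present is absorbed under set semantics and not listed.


step 1: rule r1; match: 0->15, 1->6, 2->0, 3->5, 4->9; deleted nodes 0, 6; deleted edges (6,0,l); (6,5,r); (7,6,l); (7,6,r); (15,6,l); (15,9,r); added nodes 17; added edges (15,9,l); (15,17,r); (17,5,l); (17,9,r); result: nodes: 5:c1, 7:app, 8:c2, 9:app, 10:c4, 11:app, 15:app, 16:app, 17:app edges: (9,7,r); (9,8,l); (11,9,l); (11,10,r); (15,9,l); (15,17,r); (16,15,l); (16,15,r); (17,5,l); (17,9,r)
step 2: rule r2; match: 0->11, 1->9, 2->8, 3->7, 4->10; deleted nodes 8, 9; deleted edges (9,7,r); (9,8,l); (11,9,l); (15,9,l); (17,9,r); added nodes 18; added edges (11,18,l); (18,7,l); (18,10,r); result: nodes: 5:c1, 7:app, 10:c4, 11:app, 15:app, 16:app, 17:app, 18:app edges: (11,10,r); (11,18,l); (15,17,r); (16,15,l); (16,15,r); (17,5,l); (18,7,l); (18,10,r)
final:
nodes: 5:c1, 7:app, 10:c4, 11:app, 15:app, 16:app, 17:app, 18:app
edges: (11,10,r); (11,18,l); (15,17,r); (16,15,l); (16,15,r); (17,5,l); (18,7,l); (18,10,r)


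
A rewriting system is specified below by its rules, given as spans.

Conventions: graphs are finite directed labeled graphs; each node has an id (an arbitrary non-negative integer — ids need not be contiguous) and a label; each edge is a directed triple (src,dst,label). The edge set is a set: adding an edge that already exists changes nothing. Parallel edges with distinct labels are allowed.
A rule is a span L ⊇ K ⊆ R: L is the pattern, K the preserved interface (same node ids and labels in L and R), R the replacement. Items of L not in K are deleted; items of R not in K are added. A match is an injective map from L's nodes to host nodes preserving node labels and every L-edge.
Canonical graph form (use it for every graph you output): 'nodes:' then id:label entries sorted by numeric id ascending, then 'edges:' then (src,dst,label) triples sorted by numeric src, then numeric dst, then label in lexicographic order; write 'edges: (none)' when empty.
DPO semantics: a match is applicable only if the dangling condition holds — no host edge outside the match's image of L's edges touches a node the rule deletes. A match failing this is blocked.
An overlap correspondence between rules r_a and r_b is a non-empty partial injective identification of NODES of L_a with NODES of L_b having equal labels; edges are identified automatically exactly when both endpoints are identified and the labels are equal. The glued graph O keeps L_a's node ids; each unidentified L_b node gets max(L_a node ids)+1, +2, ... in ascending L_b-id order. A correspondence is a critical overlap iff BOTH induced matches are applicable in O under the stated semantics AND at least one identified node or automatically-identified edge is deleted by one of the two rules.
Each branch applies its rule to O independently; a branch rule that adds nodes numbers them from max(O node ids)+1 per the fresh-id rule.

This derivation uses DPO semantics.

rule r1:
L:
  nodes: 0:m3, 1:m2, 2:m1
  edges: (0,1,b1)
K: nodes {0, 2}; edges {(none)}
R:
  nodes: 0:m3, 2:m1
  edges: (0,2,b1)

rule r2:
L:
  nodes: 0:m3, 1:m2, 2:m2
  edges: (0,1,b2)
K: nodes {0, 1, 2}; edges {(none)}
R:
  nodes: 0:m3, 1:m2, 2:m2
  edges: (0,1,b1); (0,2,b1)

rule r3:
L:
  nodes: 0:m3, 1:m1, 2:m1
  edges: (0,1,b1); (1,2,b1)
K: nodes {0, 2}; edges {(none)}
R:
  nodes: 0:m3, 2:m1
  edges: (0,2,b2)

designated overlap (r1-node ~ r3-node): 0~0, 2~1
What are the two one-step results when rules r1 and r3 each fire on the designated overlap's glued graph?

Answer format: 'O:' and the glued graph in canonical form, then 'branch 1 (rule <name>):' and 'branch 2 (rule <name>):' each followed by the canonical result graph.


O:
nodes: 0:m3, 1:m2, 2:m1, 3:m1
edges: (0,1,b1); (0,2,b1); (2,3,b1)
branch 1 (rule r1):
nodes: 0:m3, 2:m1, 3:m1
edges: (0,2,b1); (2,3,b1)
branch 2 (rule r3):
nodes: 0:m3, 1:m2, 3:m1
edges: (0,1,b1); (0,3,b2)


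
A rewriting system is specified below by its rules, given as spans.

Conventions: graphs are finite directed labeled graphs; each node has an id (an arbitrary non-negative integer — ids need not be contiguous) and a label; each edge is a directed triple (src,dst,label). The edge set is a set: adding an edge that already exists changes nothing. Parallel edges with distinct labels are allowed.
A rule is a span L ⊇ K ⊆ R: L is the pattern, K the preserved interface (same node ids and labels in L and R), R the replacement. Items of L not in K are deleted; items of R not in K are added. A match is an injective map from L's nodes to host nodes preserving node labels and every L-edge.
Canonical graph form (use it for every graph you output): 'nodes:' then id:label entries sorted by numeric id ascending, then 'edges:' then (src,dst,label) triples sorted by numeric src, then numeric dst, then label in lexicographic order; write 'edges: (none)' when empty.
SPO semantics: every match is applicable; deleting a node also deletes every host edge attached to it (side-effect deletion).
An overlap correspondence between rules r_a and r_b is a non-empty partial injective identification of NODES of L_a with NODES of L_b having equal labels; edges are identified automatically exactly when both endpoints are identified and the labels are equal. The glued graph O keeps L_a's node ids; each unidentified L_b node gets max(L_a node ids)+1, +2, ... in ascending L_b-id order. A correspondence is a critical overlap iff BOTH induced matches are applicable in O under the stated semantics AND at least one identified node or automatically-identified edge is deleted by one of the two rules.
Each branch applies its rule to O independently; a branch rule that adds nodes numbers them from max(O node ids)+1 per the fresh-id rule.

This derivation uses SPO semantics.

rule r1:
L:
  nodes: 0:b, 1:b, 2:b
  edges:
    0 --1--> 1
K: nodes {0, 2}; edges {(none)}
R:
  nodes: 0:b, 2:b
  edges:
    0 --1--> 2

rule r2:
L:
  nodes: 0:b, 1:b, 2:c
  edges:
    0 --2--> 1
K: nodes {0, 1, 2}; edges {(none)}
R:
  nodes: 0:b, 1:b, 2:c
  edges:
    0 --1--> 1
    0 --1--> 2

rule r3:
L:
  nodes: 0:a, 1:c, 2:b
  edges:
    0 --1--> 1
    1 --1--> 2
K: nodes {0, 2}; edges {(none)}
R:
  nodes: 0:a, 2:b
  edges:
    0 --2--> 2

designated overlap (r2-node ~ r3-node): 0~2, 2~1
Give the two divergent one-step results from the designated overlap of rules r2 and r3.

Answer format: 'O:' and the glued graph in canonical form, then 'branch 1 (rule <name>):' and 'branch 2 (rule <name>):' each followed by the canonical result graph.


O:
nodes: 0:b, 1:b, 2:c, 3:a
edges: (0,1,2); (2,0,1); (3,2,1)
branch 1 (rule r2):
nodes: 0:b, 1:b, 2:c, 3:a
edges: (0,1,1); (0,2,1); (2,0,1); (3,2,1)
branch 2 (rule r3):
nodes: 0:b, 1:b, 3:a
edges: (0,1,2); (3,0,2)


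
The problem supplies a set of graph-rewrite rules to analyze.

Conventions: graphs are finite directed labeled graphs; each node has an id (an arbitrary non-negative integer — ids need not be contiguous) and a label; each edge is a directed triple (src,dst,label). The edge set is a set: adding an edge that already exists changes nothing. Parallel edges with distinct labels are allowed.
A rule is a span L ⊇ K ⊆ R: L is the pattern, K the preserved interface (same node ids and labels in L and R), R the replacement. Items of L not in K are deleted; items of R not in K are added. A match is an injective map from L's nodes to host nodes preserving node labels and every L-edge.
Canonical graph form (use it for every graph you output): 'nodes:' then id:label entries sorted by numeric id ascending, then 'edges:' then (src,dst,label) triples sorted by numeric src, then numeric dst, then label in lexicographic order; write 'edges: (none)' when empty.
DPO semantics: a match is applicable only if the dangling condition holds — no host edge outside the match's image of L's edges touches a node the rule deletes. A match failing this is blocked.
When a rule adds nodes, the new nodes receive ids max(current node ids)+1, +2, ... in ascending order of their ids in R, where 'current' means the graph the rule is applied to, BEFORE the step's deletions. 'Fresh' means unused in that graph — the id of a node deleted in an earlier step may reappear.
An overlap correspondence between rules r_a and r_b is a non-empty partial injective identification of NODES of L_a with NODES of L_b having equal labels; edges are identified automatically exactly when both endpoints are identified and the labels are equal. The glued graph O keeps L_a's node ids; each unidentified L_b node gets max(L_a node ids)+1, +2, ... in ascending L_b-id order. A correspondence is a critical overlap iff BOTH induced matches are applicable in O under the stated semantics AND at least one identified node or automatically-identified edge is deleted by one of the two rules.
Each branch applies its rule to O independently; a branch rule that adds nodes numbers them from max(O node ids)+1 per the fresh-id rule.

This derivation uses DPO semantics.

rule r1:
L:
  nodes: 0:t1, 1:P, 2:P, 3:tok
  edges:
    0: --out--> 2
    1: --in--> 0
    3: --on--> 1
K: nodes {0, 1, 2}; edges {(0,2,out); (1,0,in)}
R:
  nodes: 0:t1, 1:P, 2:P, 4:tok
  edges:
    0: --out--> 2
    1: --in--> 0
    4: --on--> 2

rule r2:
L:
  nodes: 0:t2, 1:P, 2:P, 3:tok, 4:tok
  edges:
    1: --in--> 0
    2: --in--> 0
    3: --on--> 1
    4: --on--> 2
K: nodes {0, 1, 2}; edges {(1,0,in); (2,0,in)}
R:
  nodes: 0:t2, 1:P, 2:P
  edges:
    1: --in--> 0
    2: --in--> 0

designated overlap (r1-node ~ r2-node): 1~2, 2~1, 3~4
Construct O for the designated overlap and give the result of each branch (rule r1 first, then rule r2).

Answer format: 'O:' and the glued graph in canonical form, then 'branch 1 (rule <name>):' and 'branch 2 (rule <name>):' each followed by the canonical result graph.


O:
nodes: 0:t1, 1:P, 2:P, 3:tok, 4:t2, 5:tok
edges: (0,2,out); (1,0,in); (1,4,in); (2,4,in); (3,1,on); (5,2,on)
branch 1 (rule r1):
nodes: 0:t1, 1:P, 2:P, 4:t2, 5:tok, 6:tok
edges: (0,2,out); (1,0,in); (1,4,in); (2,4,in); (5,2,on); (6,2,on)
branch 2 (rule r2):
nodes: 0:t1, 1:P, 2:P, 4:t2
edges: (0,2,out); (1,0,in); (1,4,in); (2,4,in)


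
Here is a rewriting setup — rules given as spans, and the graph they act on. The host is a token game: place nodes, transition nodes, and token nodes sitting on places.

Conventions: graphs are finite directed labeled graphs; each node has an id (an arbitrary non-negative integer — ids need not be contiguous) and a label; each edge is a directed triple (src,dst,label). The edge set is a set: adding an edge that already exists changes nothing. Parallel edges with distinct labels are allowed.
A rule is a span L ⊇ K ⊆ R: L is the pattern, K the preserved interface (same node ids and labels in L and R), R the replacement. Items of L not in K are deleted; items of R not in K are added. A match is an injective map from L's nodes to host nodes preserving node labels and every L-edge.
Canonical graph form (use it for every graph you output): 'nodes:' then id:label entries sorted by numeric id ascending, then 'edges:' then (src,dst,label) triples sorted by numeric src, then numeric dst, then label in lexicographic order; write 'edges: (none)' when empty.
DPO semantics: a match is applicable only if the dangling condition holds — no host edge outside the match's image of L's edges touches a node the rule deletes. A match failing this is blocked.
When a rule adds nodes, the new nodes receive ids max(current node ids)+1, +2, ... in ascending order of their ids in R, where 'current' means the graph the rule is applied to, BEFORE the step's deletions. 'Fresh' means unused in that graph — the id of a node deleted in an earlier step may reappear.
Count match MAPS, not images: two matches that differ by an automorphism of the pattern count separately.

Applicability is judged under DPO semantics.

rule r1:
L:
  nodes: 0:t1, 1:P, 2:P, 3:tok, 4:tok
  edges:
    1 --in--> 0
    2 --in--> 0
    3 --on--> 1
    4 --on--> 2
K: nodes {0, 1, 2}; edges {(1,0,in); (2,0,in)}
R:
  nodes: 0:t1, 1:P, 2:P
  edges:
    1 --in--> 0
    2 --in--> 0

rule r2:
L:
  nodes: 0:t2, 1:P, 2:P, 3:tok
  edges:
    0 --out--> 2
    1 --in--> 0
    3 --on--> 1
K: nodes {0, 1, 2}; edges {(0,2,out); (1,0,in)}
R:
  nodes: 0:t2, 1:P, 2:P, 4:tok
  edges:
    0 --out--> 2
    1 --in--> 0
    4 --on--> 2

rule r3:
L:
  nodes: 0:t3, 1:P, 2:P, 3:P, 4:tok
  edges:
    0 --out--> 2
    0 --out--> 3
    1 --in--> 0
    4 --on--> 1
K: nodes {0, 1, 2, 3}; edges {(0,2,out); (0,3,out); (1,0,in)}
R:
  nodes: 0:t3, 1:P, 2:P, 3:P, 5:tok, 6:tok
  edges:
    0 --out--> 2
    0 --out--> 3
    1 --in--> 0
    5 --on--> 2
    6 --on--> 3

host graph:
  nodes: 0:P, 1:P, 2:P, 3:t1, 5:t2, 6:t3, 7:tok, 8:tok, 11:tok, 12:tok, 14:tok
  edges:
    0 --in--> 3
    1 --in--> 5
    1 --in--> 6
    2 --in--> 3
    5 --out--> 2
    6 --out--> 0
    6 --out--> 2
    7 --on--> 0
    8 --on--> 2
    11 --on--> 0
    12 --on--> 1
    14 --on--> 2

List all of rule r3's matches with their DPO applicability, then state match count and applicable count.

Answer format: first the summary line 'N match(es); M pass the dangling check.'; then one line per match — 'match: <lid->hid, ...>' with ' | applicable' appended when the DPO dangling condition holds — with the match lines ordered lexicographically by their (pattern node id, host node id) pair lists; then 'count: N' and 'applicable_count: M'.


2 match(es); 2 pass the dangling check.
match: 0->6, 1->1, 2->0, 3->2, 4->12 | applicable
match: 0->6, 1->1, 2->2, 3->0, 4->12 | applicable
count: 2
applicable_count: 2


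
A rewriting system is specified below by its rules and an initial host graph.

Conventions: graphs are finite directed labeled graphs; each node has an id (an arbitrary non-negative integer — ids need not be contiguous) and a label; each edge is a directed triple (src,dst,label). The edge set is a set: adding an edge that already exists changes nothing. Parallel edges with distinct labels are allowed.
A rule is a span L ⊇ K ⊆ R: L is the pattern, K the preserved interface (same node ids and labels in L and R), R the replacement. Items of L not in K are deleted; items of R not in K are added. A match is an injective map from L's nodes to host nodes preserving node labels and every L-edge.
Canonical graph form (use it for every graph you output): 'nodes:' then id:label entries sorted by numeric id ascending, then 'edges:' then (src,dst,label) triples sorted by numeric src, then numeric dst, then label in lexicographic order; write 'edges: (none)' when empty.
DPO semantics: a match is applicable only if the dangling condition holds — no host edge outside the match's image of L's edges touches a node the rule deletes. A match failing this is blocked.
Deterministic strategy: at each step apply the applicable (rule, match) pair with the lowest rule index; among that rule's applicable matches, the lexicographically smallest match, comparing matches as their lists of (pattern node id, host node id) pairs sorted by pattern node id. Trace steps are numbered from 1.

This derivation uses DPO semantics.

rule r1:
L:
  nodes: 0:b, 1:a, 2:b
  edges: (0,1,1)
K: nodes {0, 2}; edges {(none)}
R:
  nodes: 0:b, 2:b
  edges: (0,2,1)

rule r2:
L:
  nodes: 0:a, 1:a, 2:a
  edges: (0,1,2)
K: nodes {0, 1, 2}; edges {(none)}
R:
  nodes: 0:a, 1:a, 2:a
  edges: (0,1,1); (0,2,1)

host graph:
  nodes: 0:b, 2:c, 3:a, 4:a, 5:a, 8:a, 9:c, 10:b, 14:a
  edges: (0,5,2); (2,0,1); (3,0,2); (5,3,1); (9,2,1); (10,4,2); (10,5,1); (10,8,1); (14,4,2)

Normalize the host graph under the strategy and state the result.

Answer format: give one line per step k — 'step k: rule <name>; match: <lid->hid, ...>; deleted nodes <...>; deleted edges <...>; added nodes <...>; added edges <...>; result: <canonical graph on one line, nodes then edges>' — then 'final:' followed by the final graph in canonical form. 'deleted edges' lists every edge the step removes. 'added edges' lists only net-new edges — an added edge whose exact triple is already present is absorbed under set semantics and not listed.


step 1: rule r1; match: 0->10, 1->8, 2->0; deleted nodes 8; deleted edges (10,8,1); added nodes (none); added edges (10,0,1); result: nodes: 0:b, 2:c, 3:a, 4:a, 5:a, 9:c, 10:b, 14:a edges: (0,5,2); (2,0,1); (3,0,2); (5,3,1); (9,2,1); (10,0,1); (10,4,2); (10,5,1); (14,4,2)
step 2: rule r2; match: 0->14, 1->4, 2->3; deleted nodes (none); deleted edges (14,4,2); added nodes (none); added edges (14,3,1); (14,4,1); result: nodes: 0:b, 2:c, 3:a, 4:a, 5:a, 9:c, 10:b, 14:a edges: (0,5,2); (2,0,1); (3,0,2); (5,3,1); (9,2,1); (10,0,1); (10,4,2); (10,5,1); (14,3,1); (14,4,1)
final:
nodes: 0:b, 2:c, 3:a, 4:a, 5:a, 9:c, 10:b, 14:a
edges: (0,5,2); (2,0,1); (3,0,2); (5,3,1); (9,2,1); (10,0,1); (10,4,2); (10,5,1); (14,3,1); (14,4,1)
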